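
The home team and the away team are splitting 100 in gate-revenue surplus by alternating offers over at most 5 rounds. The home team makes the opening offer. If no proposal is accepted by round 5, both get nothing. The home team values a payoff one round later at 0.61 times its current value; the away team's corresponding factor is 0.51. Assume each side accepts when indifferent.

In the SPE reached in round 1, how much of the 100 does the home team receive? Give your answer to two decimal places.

Round 5 (the home team proposes): rejection yields 0 for the away team; the home team offers 0 and keeps 100.
Round 4 (the away team proposes): the home team can get 100 next round, worth 0.61 × 100 = 61 now. The away team offers 61 and keeps 100 − 61 = 39.
Round 3 (the home team proposes): the away team can get 39 next round, worth 0.51 × 39 = 19.89 now. The home team offers 19.89 and keeps 100 − 19.89 = 80.11.
Round 2 (the away team proposes): the home team can get 80.11 next round, worth 0.61 × 80.11 = 48.8671 now, so the away team offers 48.8671, keeping 51.1329.
Round 1 (the home team proposes): the away team can get 51.1329 next round, worth 0.51 × 51.1329 = 26.077779 now; the home team offers that and keeps 73.922221.

73.92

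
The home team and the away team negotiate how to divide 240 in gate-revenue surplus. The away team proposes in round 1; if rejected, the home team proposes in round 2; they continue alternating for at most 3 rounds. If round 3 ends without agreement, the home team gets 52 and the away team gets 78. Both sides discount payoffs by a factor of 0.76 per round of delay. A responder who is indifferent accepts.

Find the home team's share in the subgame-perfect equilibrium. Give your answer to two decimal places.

73.81

Round 3 (the away team proposes): the home team gets 52 if talks fail, so the away team offers 52 and keeps 188.
Round 2 (the home team proposes): the away team can get 188 next round, worth 0.76 × 188 = 142.88 now; the home team offers that and keeps 97.12.
Round 1 (the away team proposes): the home team can get 97.12 next round, worth 0.76 × 97.12 = 73.8112 now; the away team offers that and keeps 166.1888.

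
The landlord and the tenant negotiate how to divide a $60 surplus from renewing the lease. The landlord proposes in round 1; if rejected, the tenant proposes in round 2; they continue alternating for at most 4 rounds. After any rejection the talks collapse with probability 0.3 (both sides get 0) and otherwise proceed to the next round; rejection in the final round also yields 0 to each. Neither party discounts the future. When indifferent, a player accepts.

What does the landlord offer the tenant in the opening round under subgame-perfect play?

Round 4 (the tenant proposes): the landlord will accept anything ≥ 0, so the tenant offers 0 and keeps 60.
Round 3 (the landlord proposes): rejecting gives the tenant an expected 0.7 × 60 = 42. The landlord offers 42 and keeps 60 − 42 = 18.
Round 2 (the tenant proposes): rejecting gives the landlord an expected 0.7 × 18 = 12.6, so the tenant offers 12.6, keeping 47.4.
Round 1 (the landlord proposes): rejecting gives the tenant an expected 0.7 × 47.4 = 33.18; the landlord offers that and keeps 26.82.

33.18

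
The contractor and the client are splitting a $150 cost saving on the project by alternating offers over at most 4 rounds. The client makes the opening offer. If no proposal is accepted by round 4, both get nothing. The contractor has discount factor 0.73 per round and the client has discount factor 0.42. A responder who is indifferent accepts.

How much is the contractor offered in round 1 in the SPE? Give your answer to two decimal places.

97.08

Round 4 (the contractor proposes): rejection yields 0 for the client; the contractor offers 0 and keeps 150.
Round 3 (the client proposes): the contractor can get 150 next round, worth 0.73 × 150 = 109.5 now, so the client offers 109.5, keeping 40.5.
Round 2 (the contractor proposes): the client can get 40.5 next round, worth 0.42 × 40.5 = 17.01 now; the contractor offers that and keeps 132.99.
Round 1 (the client proposes): the contractor can get 132.99 next round, worth 0.73 × 132.99 = 97.0827 now. The client offers 97.0827 and keeps 150 − 97.0827 = 52.9173.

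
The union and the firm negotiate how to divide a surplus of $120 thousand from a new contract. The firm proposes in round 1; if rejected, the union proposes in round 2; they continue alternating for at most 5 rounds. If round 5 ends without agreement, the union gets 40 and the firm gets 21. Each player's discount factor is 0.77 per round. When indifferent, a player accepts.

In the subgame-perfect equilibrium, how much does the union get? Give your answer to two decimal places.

By backward induction:
Round 5 (the firm proposes): the union gets 40 if talks fail, so the firm offers 40 and keeps 80.
Round 4 (the union proposes): the firm can get 80 next round, worth 0.77 × 80 = 61.6 now, so the union offers 61.6, keeping 58.4.
Round 3 (the firm proposes): the union can get 58.4 next round, worth 0.77 × 58.4 = 44.968 now; the firm offers that and keeps 75.032.
Round 2 (the union proposes): the firm can get 75.032 next round, worth 0.77 × 75.032 = 57.77464 now, so the union offers 57.77464, keeping 62.22536.
Round 1 (the firm proposes): the union can get 62.22536 next round, worth 0.77 × 62.22536 = 47.9135272 now; the firm offers that and keeps 72.0864728.

47.91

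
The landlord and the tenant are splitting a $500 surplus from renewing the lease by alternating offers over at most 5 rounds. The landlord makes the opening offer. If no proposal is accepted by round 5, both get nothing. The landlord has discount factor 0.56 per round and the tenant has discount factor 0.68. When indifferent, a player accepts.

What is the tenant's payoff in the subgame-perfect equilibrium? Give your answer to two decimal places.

Round 5 (the landlord proposes): the tenant will accept anything ≥ 0, so the landlord offers 0 and keeps 500.
Round 4 (the tenant proposes): the landlord can get 500 next round, worth 0.56 × 500 = 280 now; the tenant offers that and keeps 220.
Round 3 (the landlord proposes): the tenant can get 220 next round, worth 0.68 × 220 = 149.6 now. The landlord offers 149.6 and keeps 500 − 149.6 = 350.4.
Round 2 (the tenant proposes): the landlord can get 350.4 next round, worth 0.56 × 350.4 = 196.224 now; the tenant offers that and keeps 303.776.
Round 1 (the landlord proposes): the tenant can get 303.776 next round, worth 0.68 × 303.776 = 206.56768 now, so the landlord offers 206.56768, keeping 293.43232.

206.57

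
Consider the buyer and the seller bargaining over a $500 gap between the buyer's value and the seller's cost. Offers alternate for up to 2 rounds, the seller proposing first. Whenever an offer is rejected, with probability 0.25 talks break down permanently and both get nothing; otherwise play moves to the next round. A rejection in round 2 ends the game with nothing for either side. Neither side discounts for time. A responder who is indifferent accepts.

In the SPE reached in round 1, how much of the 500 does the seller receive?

125

Round 2 (the buyer proposes): the seller will accept anything ≥ 0, so the buyer offers 0 and keeps 500.
Round 1 (the seller proposes): rejecting gives the buyer an expected 0.75 × 500 = 375; the seller offers that and keeps 125.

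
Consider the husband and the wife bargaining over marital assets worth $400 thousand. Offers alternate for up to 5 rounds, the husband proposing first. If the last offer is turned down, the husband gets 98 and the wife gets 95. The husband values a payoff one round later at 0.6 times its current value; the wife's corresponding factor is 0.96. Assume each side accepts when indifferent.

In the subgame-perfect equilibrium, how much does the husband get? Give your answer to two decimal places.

Round 5 (the husband proposes): the wife gets 95 if talks fail, so the husband offers 95 and keeps 305.
Round 4 (the wife proposes): the husband can get 305 next round, worth 0.6 × 305 = 183 now. The wife offers 183 and keeps 400 − 183 = 217.
Round 3 (the husband proposes): the wife can get 217 next round, worth 0.96 × 217 = 208.32 now; the husband offers that and keeps 191.68.
Round 2 (the wife proposes): the husband can get 191.68 next round, worth 0.6 × 191.68 = 115.008 now; the wife offers that and keeps 284.992.
Round 1 (the husband proposes): the wife can get 284.992 next round, worth 0.96 × 284.992 = 273.59232 now, so the husband offers 273.59232, keeping 126.40768.

126.41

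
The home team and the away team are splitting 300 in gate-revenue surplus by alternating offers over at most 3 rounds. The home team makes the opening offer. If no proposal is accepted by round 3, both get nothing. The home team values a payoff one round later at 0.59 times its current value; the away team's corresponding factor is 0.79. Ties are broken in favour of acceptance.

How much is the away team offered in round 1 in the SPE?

Solve by backward induction from round 3.
Round 3 (the home team proposes): rejection yields 0 for the away team; the home team offers 0 and keeps 300.
Round 2 (the away team proposes): the home team can get 300 next round, worth 0.59 × 300 = 177 now. The away team offers 177 and keeps 300 − 177 = 123.
Round 1 (the home team proposes): the away team can get 123 next round, worth 0.79 × 123 = 97.17 now. The home team offers 97.17 and keeps 300 − 97.17 = 202.83.

97.17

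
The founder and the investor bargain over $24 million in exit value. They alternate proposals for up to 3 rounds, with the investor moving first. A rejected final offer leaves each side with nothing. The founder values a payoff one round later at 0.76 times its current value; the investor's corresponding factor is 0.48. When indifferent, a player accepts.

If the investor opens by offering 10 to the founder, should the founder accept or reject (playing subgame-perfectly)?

Accept

Round 3 (the investor proposes): rejection yields 0 for the founder; the investor offers 0 and keeps 24.
Round 2 (the founder proposes): the investor can get 24 next round, worth 0.48 × 24 = 11.52 now. The founder offers 11.52 and keeps 24 − 11.52 = 12.48.
So by rejecting in round 1, the founder gets 12.48 next round, worth 0.76 × 12.48 = 9.4848 now.
Offer 10 ≥ 9.4848, so the founder accepts.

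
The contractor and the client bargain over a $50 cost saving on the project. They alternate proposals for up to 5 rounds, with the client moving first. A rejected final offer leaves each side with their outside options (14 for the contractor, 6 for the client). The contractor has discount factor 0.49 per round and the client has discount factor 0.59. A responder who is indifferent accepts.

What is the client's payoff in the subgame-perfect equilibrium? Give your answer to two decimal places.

Round 5 (the client proposes): the contractor gets 14 if talks fail, so the client offers 14 and keeps 36.
Round 4 (the contractor proposes): the client can get 36 next round, worth 0.59 × 36 = 21.24 now, so the contractor offers 21.24, keeping 28.76.
Round 3 (the client proposes): the contractor can get 28.76 next round, worth 0.49 × 28.76 = 14.0924 now; the client offers that and keeps 35.9076.
Round 2 (the contractor proposes): the client can get 35.9076 next round, worth 0.59 × 35.9076 = 21.185484 now. The contractor offers 21.185484 and keeps 50 − 21.185484 = 28.814516.
Round 1 (the client proposes): the contractor can get 28.814516 next round, worth 0.49 × 28.814516 = 14.11911284 now, so the client offers 14.11911284, keeping 35.88088716.

35.88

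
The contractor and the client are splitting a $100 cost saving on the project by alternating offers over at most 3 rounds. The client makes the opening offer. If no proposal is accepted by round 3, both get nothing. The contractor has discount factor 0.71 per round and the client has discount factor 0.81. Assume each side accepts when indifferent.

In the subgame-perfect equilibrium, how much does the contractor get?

Round 3 (the client proposes): rejection yields 0 for the contractor; the client offers 0 and keeps 100.
Round 2 (the contractor proposes): the client can get 100 next round, worth 0.81 × 100 = 81 now. The contractor offers 81 and keeps 100 − 81 = 19.
Round 1 (the client proposes): the contractor can get 19 next round, worth 0.71 × 19 = 13.49 now. The client offers 13.49 and keeps 100 − 13.49 = 86.51.

13.49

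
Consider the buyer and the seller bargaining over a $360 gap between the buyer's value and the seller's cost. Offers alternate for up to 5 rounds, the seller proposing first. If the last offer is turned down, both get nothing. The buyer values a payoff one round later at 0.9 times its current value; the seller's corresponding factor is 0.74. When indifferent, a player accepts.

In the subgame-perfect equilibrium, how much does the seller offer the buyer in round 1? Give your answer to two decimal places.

Round 5 (the seller proposes): rejection yields 0 for the buyer; the seller offers 0 and keeps 360.
Round 4 (the buyer proposes): the seller can get 360 next round, worth 0.74 × 360 = 266.4 now; the buyer offers that and keeps 93.6.
Round 3 (the seller proposes): the buyer can get 93.6 next round, worth 0.9 × 93.6 = 84.24 now, so the seller offers 84.24, keeping 275.76.
Round 2 (the buyer proposes): the seller can get 275.76 next round, worth 0.74 × 275.76 = 204.0624 now. The buyer offers 204.0624 and keeps 360 − 204.0624 = 155.9376.
Round 1 (the seller proposes): the buyer can get 155.9376 next round, worth 0.9 × 155.9376 = 140.34384 now; the seller offers that and keeps 219.65616.

140.34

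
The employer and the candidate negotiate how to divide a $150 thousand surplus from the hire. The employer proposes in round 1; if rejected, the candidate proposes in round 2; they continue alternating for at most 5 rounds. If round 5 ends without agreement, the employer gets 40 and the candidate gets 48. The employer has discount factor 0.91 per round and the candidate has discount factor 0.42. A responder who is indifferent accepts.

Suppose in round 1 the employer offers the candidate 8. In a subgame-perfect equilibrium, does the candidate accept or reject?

Round 5 (the employer proposes): the candidate gets 48 if talks fail, so the employer offers 48 and keeps 102.
Round 4 (the candidate proposes): the employer can get 102 next round, worth 0.91 × 102 = 92.82 now; the candidate offers that and keeps 57.18.
Round 3 (the employer proposes): the candidate can get 57.18 next round, worth 0.42 × 57.18 = 24.0156 now, so the employer offers 24.0156, keeping 125.9844.
Round 2 (the candidate proposes): the employer can get 125.9844 next round, worth 0.91 × 125.9844 = 114.645804 now; the candidate offers that and keeps 35.354196.
So by rejecting in round 1, the candidate gets 35.354196 next round, worth 0.42 × 35.354196 = 14.84876232 now.
Offer 8 < 14.84876232, so the candidate rejects.

Reject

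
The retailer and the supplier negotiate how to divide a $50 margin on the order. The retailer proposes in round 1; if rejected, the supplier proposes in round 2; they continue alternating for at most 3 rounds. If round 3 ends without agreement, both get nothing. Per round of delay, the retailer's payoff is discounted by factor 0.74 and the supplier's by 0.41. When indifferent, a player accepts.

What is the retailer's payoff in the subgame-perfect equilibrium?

Round 3 (the retailer proposes): rejection yields 0 for the supplier; the retailer offers 0 and keeps 50.
Round 2 (the supplier proposes): the retailer can get 50 next round, worth 0.74 × 50 = 37 now; the supplier offers that and keeps 13.
Round 1 (the retailer proposes): the supplier can get 13 next round, worth 0.41 × 13 = 5.33 now; the retailer offers that and keeps 44.67.

44.67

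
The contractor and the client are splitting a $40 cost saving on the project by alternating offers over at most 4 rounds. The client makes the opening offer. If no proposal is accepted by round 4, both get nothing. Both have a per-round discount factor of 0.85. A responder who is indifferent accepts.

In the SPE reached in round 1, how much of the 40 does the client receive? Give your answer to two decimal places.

By backward induction:
Round 4 (the contractor proposes): rejection yields 0 for the client; the contractor offers 0 and keeps 40.
Round 3 (the client proposes): the contractor can get 40 next round, worth 0.85 × 40 = 34 now; the client offers that and keeps 6.
Round 2 (the contractor proposes): the client can get 6 next round, worth 0.85 × 6 = 5.1 now; the contractor offers that and keeps 34.9.
Round 1 (the client proposes): the contractor can get 34.9 next round, worth 0.85 × 34.9 = 29.665 now. The client offers 29.665 and keeps 40 − 29.665 = 10.335.

10.34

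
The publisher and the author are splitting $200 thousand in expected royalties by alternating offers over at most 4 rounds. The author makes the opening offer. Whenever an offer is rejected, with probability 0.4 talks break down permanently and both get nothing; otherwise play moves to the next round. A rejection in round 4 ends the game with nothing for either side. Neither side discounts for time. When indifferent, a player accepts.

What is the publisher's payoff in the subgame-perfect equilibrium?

Round 4 (the publisher proposes): rejection yields 0 for the author; the publisher offers 0 and keeps 200.
Round 3 (the author proposes): rejecting gives the publisher an expected 0.6 × 200 = 120, so the author offers 120, keeping 80.
Round 2 (the publisher proposes): rejecting gives the author an expected 0.6 × 80 = 48; the publisher offers that and keeps 152.
Round 1 (the author proposes): rejecting gives the publisher an expected 0.6 × 152 = 91.2; the author offers that and keeps 108.8.

91.2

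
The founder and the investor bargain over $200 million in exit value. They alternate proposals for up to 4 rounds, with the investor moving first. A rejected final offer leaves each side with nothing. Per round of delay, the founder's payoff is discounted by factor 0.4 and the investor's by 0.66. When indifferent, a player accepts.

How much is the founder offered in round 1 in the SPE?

48.32

Work backward from the last round.
Round 4 (the founder proposes): rejection yields 0 for the investor; the founder offers 0 and keeps 200.
Round 3 (the investor proposes): the founder can get 200 next round, worth 0.4 × 200 = 80 now, so the investor offers 80, keeping 120.
Round 2 (the founder proposes): the investor can get 120 next round, worth 0.66 × 120 = 79.2 now. The founder offers 79.2 and keeps 200 − 79.2 = 120.8.
Round 1 (the investor proposes): the founder can get 120.8 next round, worth 0.4 × 120.8 = 48.32 now, so the investor offers 48.32, keeping 151.68.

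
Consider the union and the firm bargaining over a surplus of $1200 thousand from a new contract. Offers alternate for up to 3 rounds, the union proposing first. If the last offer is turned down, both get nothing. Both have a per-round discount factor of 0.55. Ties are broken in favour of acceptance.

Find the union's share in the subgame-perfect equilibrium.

903

Round 3 (the union proposes): the firm will accept anything ≥ 0, so the union offers 0 and keeps 1200.
Round 2 (the firm proposes): the union can get 1200 next round, worth 0.55 × 1200 = 660 now, so the firm offers 660, keeping 540.
Round 1 (the union proposes): the firm can get 540 next round, worth 0.55 × 540 = 297 now, so the union offers 297, keeping 903.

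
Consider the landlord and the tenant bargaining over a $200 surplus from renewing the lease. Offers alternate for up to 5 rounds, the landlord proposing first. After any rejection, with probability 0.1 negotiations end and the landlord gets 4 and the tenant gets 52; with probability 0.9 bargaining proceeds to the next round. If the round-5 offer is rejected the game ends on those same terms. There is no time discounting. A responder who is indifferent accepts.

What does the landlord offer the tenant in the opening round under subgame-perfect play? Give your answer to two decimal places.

75.46

Round 5 (the landlord proposes): the tenant gets 52 if talks fail, so the landlord offers 52 and keeps 148.
Round 4 (the tenant proposes): rejecting gives the landlord an expected 0.9 × 148 + 0.1 × 4 = 133.6, so the tenant offers 133.6, keeping 66.4.
Round 3 (the landlord proposes): rejecting gives the tenant an expected 0.9 × 66.4 + 0.1 × 52 = 64.96. The landlord offers 64.96 and keeps 200 − 64.96 = 135.04.
Round 2 (the tenant proposes): rejecting gives the landlord an expected 0.9 × 135.04 + 0.1 × 4 = 121.936, so the tenant offers 121.936, keeping 78.064.
Round 1 (the landlord proposes): rejecting gives the tenant an expected 0.9 × 78.064 + 0.1 × 52 = 75.4576; the landlord offers that and keeps 124.5424.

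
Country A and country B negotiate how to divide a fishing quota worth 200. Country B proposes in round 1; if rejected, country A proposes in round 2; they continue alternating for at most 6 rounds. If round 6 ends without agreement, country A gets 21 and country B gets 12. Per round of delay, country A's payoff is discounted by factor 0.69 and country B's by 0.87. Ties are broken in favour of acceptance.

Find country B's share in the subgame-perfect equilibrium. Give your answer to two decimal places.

Round 6 (country A proposes): country B gets 12 if talks fail, so country A offers 12 and keeps 188.
Round 5 (country B proposes): country A can get 188 next round, worth 0.69 × 188 = 129.72 now; country B offers that and keeps 70.28.
Round 4 (country A proposes): country B can get 70.28 next round, worth 0.87 × 70.28 = 61.1436 now. Country A offers 61.1436 and keeps 200 − 61.1436 = 138.8564.
Round 3 (country B proposes): country A can get 138.8564 next round, worth 0.69 × 138.8564 = 95.810916 now, so country B offers 95.810916, keeping 104.189084.
Round 2 (country A proposes): country B can get 104.189084 next round, worth 0.87 × 104.189084 = 90.64450308 now; country A offers that and keeps 109.35549692.
Round 1 (country B proposes): country A can get 109.35549692 next round, worth 0.69 × 109.35549692 = 75.4552928748 now; country B offers that and keeps 124.5447071252.

124.54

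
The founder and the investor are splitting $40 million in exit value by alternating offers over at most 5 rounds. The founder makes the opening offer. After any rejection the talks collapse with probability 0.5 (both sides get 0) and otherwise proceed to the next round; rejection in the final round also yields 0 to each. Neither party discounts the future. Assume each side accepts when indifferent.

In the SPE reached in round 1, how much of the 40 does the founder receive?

27.5

Round 5 (the founder proposes): rejection yields 0 for the investor; the founder offers 0 and keeps 40.
Round 4 (the investor proposes): rejecting gives the founder an expected 0.5 × 40 = 20, so the investor offers 20, keeping 20.
Round 3 (the founder proposes): rejecting gives the investor an expected 0.5 × 20 = 10; the founder offers that and keeps 30.
Round 2 (the investor proposes): rejecting gives the founder an expected 0.5 × 30 = 15; the investor offers that and keeps 25.
Round 1 (the founder proposes): rejecting gives the investor an expected 0.5 × 25 = 12.5. The founder offers 12.5 and keeps 40 − 12.5 = 27.5.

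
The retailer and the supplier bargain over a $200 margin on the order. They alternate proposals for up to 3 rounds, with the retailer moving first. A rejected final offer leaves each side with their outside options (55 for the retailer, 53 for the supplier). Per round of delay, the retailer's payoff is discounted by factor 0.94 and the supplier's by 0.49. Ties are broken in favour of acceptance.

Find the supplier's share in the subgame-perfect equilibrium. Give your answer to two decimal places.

30.29

Round 3 (the retailer proposes): the supplier gets 53 if talks fail, so the retailer offers 53 and keeps 147.
Round 2 (the supplier proposes): the retailer can get 147 next round, worth 0.94 × 147 = 138.18 now, so the supplier offers 138.18, keeping 61.82.
Round 1 (the retailer proposes): the supplier can get 61.82 next round, worth 0.49 × 61.82 = 30.2918 now, so the retailer offers 30.2918, keeping 169.7082.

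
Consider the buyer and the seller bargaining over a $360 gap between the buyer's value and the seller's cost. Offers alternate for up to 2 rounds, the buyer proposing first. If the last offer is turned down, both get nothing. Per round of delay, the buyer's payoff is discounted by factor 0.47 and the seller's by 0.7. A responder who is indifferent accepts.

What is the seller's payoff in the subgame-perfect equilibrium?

252

Round 2 (the seller proposes): rejection yields 0 for the buyer; the seller offers 0 and keeps 360.
Round 1 (the buyer proposes): the seller can get 360 next round, worth 0.7 × 360 = 252 now; the buyer offers that and keeps 108.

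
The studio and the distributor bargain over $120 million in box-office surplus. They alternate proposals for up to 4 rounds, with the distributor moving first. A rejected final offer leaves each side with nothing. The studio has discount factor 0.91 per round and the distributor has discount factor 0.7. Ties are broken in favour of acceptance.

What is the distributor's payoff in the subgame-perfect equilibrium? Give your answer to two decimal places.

Round 4 (the studio proposes): rejection yields 0 for the distributor; the studio offers 0 and keeps 120.
Round 3 (the distributor proposes): the studio can get 120 next round, worth 0.91 × 120 = 109.2 now, so the distributor offers 109.2, keeping 10.8.
Round 2 (the studio proposes): the distributor can get 10.8 next round, worth 0.7 × 10.8 = 7.56 now. The studio offers 7.56 and keeps 120 − 7.56 = 112.44.
Round 1 (the distributor proposes): the studio can get 112.44 next round, worth 0.91 × 112.44 = 102.3204 now; the distributor offers that and keeps 17.6796.

17.68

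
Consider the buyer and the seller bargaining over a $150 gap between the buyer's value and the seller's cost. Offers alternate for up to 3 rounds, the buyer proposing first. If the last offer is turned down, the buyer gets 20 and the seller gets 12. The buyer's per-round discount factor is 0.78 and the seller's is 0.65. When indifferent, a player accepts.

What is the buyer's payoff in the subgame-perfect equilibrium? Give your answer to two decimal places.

Round 3 (the buyer proposes): the seller gets 12 if talks fail, so the buyer offers 12 and keeps 138.
Round 2 (the seller proposes): the buyer can get 138 next round, worth 0.78 × 138 = 107.64 now. The seller offers 107.64 and keeps 150 − 107.64 = 42.36.
Round 1 (the buyer proposes): the seller can get 42.36 next round, worth 0.65 × 42.36 = 27.534 now; the buyer offers that and keeps 122.466.

122.47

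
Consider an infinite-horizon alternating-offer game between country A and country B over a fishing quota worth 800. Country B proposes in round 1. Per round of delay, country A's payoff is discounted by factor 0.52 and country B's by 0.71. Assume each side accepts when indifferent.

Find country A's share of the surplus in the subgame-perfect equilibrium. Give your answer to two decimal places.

Let x be country B's share when country B proposes and y be country A's share when country A proposes.
Country A accepts iff offered ≥ 0.52·y, so x = 800 − 0.52y. Symmetrically y = 800 − 0.71x.
Substituting: x = 800 − 0.52(800 − 0.71x), giving x(1 − 0.71·0.52) = 800(1 − 0.52).
So x = 800 × 0.48 / 0.6308 ≈ 608.7508, and country A receives 800 − x ≈ 191.2492.

191.25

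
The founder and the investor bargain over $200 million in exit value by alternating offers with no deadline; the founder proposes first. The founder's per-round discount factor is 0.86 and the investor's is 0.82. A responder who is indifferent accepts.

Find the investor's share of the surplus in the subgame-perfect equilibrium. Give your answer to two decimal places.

In a stationary SPE each proposer offers the other exactly their discounted continuation value.
If the founder keeps x when proposing and the investor keeps y when proposing, then x = 200 − 0.82y and y = 200 − 0.86x.
Solving: x = 200(1 − 0.82) / (1 − 0.86·0.82) = 36 / 0.2948 ≈ 122.1167.
The investor gets 200 − 122.1167 ≈ 77.8833.

77.88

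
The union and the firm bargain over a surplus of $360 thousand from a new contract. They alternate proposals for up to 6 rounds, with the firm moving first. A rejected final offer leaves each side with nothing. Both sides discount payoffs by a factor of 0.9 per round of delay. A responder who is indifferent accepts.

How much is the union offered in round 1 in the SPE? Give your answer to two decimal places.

271.22

Round 6 (the union proposes): the firm will accept anything ≥ 0, so the union offers 0 and keeps 360.
Round 5 (the firm proposes): the union can get 360 next round, worth 0.9 × 360 = 324 now. The firm offers 324 and keeps 360 − 324 = 36.
Round 4 (the union proposes): the firm can get 36 next round, worth 0.9 × 36 = 32.4 now. The union offers 32.4 and keeps 360 − 32.4 = 327.6.
Round 3 (the firm proposes): the union can get 327.6 next round, worth 0.9 × 327.6 = 294.84 now; the firm offers that and keeps 65.16.
Round 2 (the union proposes): the firm can get 65.16 next round, worth 0.9 × 65.16 = 58.644 now. The union offers 58.644 and keeps 360 − 58.644 = 301.356.
Round 1 (the firm proposes): the union can get 301.356 next round, worth 0.9 × 301.356 = 271.2204 now; the firm offers that and keeps 88.7796.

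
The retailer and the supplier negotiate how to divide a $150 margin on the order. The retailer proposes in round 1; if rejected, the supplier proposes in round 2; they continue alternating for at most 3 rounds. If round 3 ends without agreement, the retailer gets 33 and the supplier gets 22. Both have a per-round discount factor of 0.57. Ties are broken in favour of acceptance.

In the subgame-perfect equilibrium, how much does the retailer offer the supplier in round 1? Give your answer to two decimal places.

43.91

Solve by backward induction from round 3.
Round 3 (the retailer proposes): the supplier gets 22 if talks fail, so the retailer offers 22 and keeps 128.
Round 2 (the supplier proposes): the retailer can get 128 next round, worth 0.57 × 128 = 72.96 now, so the supplier offers 72.96, keeping 77.04.
Round 1 (the retailer proposes): the supplier can get 77.04 next round, worth 0.57 × 77.04 = 43.9128 now, so the retailer offers 43.9128, keeping 106.0872.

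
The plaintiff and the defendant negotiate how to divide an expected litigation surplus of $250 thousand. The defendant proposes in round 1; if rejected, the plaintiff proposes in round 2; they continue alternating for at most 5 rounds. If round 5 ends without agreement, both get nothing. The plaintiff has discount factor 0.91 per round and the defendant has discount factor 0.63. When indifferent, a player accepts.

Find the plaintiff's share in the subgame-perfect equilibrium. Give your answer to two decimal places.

132.43

Round 5 (the defendant proposes): the plaintiff will accept anything ≥ 0, so the defendant offers 0 and keeps 250.
Round 4 (the plaintiff proposes): the defendant can get 250 next round, worth 0.63 × 250 = 157.5 now; the plaintiff offers that and keeps 92.5.
Round 3 (the defendant proposes): the plaintiff can get 92.5 next round, worth 0.91 × 92.5 = 84.175 now; the defendant offers that and keeps 165.825.
Round 2 (the plaintiff proposes): the defendant can get 165.825 next round, worth 0.63 × 165.825 = 104.46975 now; the plaintiff offers that and keeps 145.53025.
Round 1 (the defendant proposes): the plaintiff can get 145.53025 next round, worth 0.91 × 145.53025 = 132.4325275 now, so the defendant offers 132.4325275, keeping 117.5674725.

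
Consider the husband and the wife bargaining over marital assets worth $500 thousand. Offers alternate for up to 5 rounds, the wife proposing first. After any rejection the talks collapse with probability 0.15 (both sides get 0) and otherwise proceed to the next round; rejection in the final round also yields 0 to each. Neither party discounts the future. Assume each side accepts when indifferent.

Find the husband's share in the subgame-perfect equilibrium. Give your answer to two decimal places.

Round 5 (the wife proposes): rejection yields 0 for the husband; the wife offers 0 and keeps 500.
Round 4 (the husband proposes): rejecting gives the wife an expected 0.85 × 500 = 425, so the husband offers 425, keeping 75.
Round 3 (the wife proposes): rejecting gives the husband an expected 0.85 × 75 = 63.75, so the wife offers 63.75, keeping 436.25.
Round 2 (the husband proposes): rejecting gives the wife an expected 0.85 × 436.25 = 370.8125, so the husband offers 370.8125, keeping 129.1875.
Round 1 (the wife proposes): rejecting gives the husband an expected 0.85 × 129.1875 = 109.809375. The wife offers 109.809375 and keeps 500 − 109.809375 = 390.190625.

109.81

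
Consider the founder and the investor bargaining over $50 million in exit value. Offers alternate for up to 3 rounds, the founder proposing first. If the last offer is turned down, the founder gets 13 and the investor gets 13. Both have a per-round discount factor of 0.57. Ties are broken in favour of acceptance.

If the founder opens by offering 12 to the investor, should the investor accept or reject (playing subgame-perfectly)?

Reject

Work out the investor's continuation value if the offer is rejected.
Round 3 (the founder proposes): the investor gets 13 if talks fail, so the founder offers 13 and keeps 37.
Round 2 (the investor proposes): the founder can get 37 next round, worth 0.57 × 37 = 21.09 now. The investor offers 21.09 and keeps 50 − 21.09 = 28.91.
So by rejecting in round 1, the investor gets 28.91 next round, worth 0.57 × 28.91 = 16.4787 now.
Offer 12 < 16.4787, so the investor rejects.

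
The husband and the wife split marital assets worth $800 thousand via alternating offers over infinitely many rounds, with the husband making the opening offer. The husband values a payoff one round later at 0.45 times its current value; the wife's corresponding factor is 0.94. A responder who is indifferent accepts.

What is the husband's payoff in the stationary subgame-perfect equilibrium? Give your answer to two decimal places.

83.19

Let x be the husband's share when the husband proposes and y be the wife's share when the wife proposes.
The wife accepts iff offered ≥ 0.94·y, so x = 800 − 0.94y. Symmetrically y = 800 − 0.45x.
Substituting: x = 800 − 0.94(800 − 0.45x), giving x(1 − 0.45·0.94) = 800(1 − 0.94).
So x = 800 × 0.06 / 0.577 ≈ 83.1889, and the wife receives 800 − x ≈ 716.8111.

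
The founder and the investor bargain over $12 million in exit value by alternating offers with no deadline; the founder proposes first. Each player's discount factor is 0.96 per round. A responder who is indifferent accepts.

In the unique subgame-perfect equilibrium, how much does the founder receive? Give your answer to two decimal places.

6.12

In a stationary SPE each proposer offers the other exactly their discounted continuation value.
If the founder keeps x when proposing and the investor keeps y when proposing, then x = 12 − 0.96y and y = 12 − 0.96x.
Solving: x = 12(1 − 0.96) / (1 − 0.96·0.96) = 0.48 / 0.0784 ≈ 6.1224.
The investor gets 12 − 6.1224 ≈ 5.8776.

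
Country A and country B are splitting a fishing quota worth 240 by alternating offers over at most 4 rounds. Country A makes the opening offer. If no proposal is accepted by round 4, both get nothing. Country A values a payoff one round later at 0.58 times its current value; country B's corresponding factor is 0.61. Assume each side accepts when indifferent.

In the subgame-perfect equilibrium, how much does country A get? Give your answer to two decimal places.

Round 4 (country B proposes): country A will accept anything ≥ 0, so country B offers 0 and keeps 240.
Round 3 (country A proposes): country B can get 240 next round, worth 0.61 × 240 = 146.4 now. Country A offers 146.4 and keeps 240 − 146.4 = 93.6.
Round 2 (country B proposes): country A can get 93.6 next round, worth 0.58 × 93.6 = 54.288 now. Country B offers 54.288 and keeps 240 − 54.288 = 185.712.
Round 1 (country A proposes): country B can get 185.712 next round, worth 0.61 × 185.712 = 113.28432 now. Country A offers 113.28432 and keeps 240 − 113.28432 = 126.71568.

126.72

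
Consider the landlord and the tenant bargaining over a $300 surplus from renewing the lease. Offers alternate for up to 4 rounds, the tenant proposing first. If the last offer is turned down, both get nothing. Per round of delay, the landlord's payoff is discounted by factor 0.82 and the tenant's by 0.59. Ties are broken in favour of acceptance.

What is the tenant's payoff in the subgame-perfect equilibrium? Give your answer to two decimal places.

80.13

Solve by backward induction from round 4.
Round 4 (the landlord proposes): the tenant will accept anything ≥ 0, so the landlord offers 0 and keeps 300.
Round 3 (the tenant proposes): the landlord can get 300 next round, worth 0.82 × 300 = 246 now; the tenant offers that and keeps 54.
Round 2 (the landlord proposes): the tenant can get 54 next round, worth 0.59 × 54 = 31.86 now. The landlord offers 31.86 and keeps 300 − 31.86 = 268.14.
Round 1 (the tenant proposes): the landlord can get 268.14 next round, worth 0.82 × 268.14 = 219.8748 now. The tenant offers 219.8748 and keeps 300 − 219.8748 = 80.1252.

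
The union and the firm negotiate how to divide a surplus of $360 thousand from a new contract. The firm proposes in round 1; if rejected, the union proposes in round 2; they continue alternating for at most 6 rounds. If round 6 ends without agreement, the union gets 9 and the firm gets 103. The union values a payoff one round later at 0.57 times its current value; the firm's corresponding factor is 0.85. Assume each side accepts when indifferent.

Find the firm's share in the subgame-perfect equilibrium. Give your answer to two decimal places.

279.92

Round 6 (the union proposes): the firm gets 103 if talks fail, so the union offers 103 and keeps 257.
Round 5 (the firm proposes): the union can get 257 next round, worth 0.57 × 257 = 146.49 now, so the firm offers 146.49, keeping 213.51.
Round 4 (the union proposes): the firm can get 213.51 next round, worth 0.85 × 213.51 = 181.4835 now; the union offers that and keeps 178.5165.
Round 3 (the firm proposes): the union can get 178.5165 next round, worth 0.57 × 178.5165 = 101.754405 now, so the firm offers 101.754405, keeping 258.245595.
Round 2 (the union proposes): the firm can get 258.245595 next round, worth 0.85 × 258.245595 = 219.50875575 now. The union offers 219.50875575 and keeps 360 − 219.50875575 = 140.49124425.
Round 1 (the firm proposes): the union can get 140.49124425 next round, worth 0.57 × 140.49124425 = 80.0800092225 now; the firm offers that and keeps 279.9199907775.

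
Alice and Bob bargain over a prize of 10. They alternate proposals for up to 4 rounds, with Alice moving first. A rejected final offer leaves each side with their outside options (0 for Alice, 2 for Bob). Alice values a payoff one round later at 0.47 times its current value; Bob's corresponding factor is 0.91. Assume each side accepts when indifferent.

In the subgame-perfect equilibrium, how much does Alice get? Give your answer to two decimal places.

Round 4 (Bob proposes): rejection yields 0 for Alice; Bob offers 0 and keeps 10.
Round 3 (Alice proposes): Bob can get 10 next round, worth 0.91 × 10 = 9.1 now. Alice offers 9.1 and keeps 10 − 9.1 = 0.9.
Round 2 (Bob proposes): Alice can get 0.9 next round, worth 0.47 × 0.9 = 0.423 now. Bob offers 0.423 and keeps 10 − 0.423 = 9.577.
Round 1 (Alice proposes): Bob can get 9.577 next round, worth 0.91 × 9.577 = 8.71507 now; Alice offers that and keeps 1.28493.

1.28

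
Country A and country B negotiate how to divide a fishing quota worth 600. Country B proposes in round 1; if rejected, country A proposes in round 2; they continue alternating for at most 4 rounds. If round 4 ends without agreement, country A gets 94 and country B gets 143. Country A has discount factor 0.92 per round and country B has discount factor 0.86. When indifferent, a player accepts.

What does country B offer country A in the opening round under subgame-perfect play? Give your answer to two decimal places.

Work backward from the last round.
Round 4 (country A proposes): country B gets 143 if talks fail, so country A offers 143 and keeps 457.
Round 3 (country B proposes): country A can get 457 next round, worth 0.92 × 457 = 420.44 now. Country B offers 420.44 and keeps 600 − 420.44 = 179.56.
Round 2 (country A proposes): country B can get 179.56 next round, worth 0.86 × 179.56 = 154.4216 now, so country A offers 154.4216, keeping 445.5784.
Round 1 (country B proposes): country A can get 445.5784 next round, worth 0.92 × 445.5784 = 409.932128 now. Country B offers 409.932128 and keeps 600 − 409.932128 = 190.067872.

409.93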